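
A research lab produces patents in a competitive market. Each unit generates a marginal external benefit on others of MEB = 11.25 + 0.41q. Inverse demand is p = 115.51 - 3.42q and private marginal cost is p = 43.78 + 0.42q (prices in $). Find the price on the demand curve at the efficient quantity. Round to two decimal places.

P = $32.77

Social marginal cost = private MC − MEB = 32.53 + 0.01q.
Set SMC = demand: 32.53 + 0.01q = 115.51 - 3.42q → q* = 24.1924.
Consumer price on the demand curve at q*: 115.51 − 3.42×24.1924 = 32.7720.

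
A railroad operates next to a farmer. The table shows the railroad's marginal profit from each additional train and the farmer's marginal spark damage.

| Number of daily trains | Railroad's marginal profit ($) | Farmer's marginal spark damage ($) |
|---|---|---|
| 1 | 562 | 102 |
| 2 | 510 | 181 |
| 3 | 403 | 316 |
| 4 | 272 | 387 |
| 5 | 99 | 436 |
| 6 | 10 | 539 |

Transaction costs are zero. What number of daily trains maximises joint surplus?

Bargaining reaches the level where marginal profit last exceeds marginal spark damage.
That holds through level 3 (403 ≥ 316) but not at 4 (272 < 387).

3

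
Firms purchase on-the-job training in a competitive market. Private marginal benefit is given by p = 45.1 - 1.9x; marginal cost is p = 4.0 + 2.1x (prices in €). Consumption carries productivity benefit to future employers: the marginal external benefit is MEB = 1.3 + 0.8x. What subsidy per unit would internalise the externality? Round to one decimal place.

Social marginal benefit = demand + MEB = 46.4 - 1.1x.
Set SMB = MC: 46.4 - 1.1x = 4.0 + 2.1x → x* = 13.2500.
The Pigouvian subsidy equals MEB at x*: 1.3 + 0.8×13.2500 = 11.9000.

subsidy = €11.9 per unit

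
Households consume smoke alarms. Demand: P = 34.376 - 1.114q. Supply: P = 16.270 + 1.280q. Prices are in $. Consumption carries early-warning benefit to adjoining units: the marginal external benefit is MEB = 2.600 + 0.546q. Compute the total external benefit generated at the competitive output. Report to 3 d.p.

$35.280

Market equilibrium (private): 16.270 + 1.280q = 34.376 - 1.114q → q_m = 7.5631.
Total external benefit = ∫₀^{q_m} (2.600 + 0.546q) dq = 2.600×7.5631 + ½×0.546×7.5631² = 35.2798.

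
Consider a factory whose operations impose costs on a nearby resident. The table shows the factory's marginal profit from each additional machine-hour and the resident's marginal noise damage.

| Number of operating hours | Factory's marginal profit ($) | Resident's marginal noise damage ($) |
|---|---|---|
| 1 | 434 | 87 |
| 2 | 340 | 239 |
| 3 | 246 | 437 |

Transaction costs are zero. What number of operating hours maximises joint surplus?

2

Bargaining reaches the level where marginal profit last exceeds marginal noise damage.
That holds through level 2 (340 ≥ 239) but not at 3 (246 < 437).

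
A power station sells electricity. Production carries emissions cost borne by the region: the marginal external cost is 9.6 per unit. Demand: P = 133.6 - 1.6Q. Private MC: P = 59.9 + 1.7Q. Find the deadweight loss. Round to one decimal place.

Market equilibrium (private): 59.9 + 1.7Q = 133.6 - 1.6Q → Q_m = 22.3333.
Social marginal cost = private MC + MEC = 69.5 + 1.7Q.
Set SMC = demand: 69.5 + 1.7Q = 133.6 - 1.6Q → Q* = 19.4242.
Height of the DWL triangle at Q_m is SMC(Q_m) − demand(Q_m) = MEC(Q_m) = 9.6000.
DWL = ½ × 2.9091 × 9.6000 = 13.9637.

DWL = 14.0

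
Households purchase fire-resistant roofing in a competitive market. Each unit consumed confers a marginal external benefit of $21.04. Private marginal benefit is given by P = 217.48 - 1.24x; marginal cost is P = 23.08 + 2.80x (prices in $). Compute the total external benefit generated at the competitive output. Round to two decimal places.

$1012.42

Market equilibrium (private): 23.08 + 2.80x = 217.48 - 1.24x → x_m = 48.1188.
Total external benefit = MEB × x_m = 21.04 × 48.1188 = 1012.4196.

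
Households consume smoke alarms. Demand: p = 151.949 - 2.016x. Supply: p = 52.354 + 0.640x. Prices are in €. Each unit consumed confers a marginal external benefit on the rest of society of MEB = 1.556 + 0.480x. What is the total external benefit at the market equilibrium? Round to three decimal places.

€395.813

Market equilibrium (private): 52.354 + 0.640x = 151.949 - 2.016x → x_m = 37.4981.
Total external benefit = ∫₀^{x_m} (1.556 + 0.480x) dx = 1.556×37.4981 + ½×0.480×37.4981² = 395.8128.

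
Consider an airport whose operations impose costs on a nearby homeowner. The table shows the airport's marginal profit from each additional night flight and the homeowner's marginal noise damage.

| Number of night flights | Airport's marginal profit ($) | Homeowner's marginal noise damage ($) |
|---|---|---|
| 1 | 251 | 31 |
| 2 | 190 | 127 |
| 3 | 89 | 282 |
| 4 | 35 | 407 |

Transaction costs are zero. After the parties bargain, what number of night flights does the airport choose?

2

Bargaining reaches the level where marginal profit last exceeds marginal noise damage.
That holds through level 2 (190 ≥ 127) but not at 3 (89 < 282).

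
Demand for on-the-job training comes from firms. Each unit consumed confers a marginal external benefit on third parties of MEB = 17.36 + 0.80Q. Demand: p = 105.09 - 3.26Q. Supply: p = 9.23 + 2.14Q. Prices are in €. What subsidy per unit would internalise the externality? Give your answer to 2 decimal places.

subsidy = €37.05 per unit

Social marginal benefit = demand + MEB = 122.45 - 2.46Q.
Set SMB = MC: 122.45 - 2.46Q = 9.23 + 2.14Q → Q* = 24.6130.
The Pigouvian subsidy equals MEB at Q*: 17.36 + 0.80×24.6130 = 37.0504.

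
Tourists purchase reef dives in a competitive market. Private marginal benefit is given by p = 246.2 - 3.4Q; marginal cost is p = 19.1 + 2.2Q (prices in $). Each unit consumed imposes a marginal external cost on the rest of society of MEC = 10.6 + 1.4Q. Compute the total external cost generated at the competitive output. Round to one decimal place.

Market equilibrium (private): 19.1 + 2.2Q = 246.2 - 3.4Q → Q_m = 40.5536.
Total external cost = ∫₀^{Q_m} (10.6 + 1.4Q) dQ = 10.6×40.5536 + ½×1.4×40.5536² = 1581.0843.

$1581.1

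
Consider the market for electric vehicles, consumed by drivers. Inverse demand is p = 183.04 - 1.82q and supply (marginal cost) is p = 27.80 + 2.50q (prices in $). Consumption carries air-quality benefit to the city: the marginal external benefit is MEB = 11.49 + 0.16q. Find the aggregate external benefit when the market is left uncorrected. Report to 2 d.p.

$516.20

Market equilibrium (private): 27.80 + 2.50q = 183.04 - 1.82q → q_m = 35.9352.
Total external benefit = ∫₀^{q_m} (11.49 + 0.16q) dq = 11.49×35.9352 + ½×0.16×35.9352² = 516.2025.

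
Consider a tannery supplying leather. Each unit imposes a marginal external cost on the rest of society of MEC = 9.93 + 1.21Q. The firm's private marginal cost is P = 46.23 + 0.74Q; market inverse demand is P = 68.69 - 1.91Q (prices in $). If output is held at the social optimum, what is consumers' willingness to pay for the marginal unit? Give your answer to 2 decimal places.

Social marginal cost = private MC + MEC = 56.16 + 1.95Q.
Set SMC = demand: 56.16 + 1.95Q = 68.69 - 1.91Q → Q* = 3.2461.
Consumer price on the demand curve at Q*: 68.69 − 1.91×3.2461 = 62.4899.

P = $62.49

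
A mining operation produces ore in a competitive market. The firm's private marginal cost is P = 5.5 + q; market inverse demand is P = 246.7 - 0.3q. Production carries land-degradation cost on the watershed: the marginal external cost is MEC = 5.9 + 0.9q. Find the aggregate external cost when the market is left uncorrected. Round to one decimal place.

Market equilibrium (private): 5.5 + q = 246.7 - 0.3q → q_m = 185.5385.
Total external cost = ∫₀^{q_m} (5.9 + 0.9q) dq = 5.9×185.5385 + ½×0.9×185.5385² = 16585.7179.

16585.7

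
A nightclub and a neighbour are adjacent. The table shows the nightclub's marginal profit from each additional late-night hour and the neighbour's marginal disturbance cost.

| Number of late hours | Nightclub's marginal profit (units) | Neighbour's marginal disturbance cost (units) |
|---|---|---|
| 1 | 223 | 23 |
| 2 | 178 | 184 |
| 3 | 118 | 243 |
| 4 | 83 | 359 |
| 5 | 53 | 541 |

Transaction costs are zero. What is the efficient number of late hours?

1

Bargaining reaches the level where marginal profit last exceeds marginal disturbance cost.
That holds through level 1 (223 ≥ 23) but not at 2 (178 < 184).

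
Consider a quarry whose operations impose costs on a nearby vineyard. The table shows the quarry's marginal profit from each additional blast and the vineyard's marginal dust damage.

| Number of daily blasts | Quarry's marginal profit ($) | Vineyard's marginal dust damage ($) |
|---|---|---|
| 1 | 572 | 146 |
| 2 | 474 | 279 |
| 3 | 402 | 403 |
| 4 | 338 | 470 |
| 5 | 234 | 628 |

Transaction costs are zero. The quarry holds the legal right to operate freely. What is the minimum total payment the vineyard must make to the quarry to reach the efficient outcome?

$974

Left alone the quarry would choose level 5 (marginal profit stays positive).
Efficient level: k* = 2 (marginal profit ≥ marginal dust damage through 2).
The vineyard must at least cover the quarry's forgone profit from cutting 5→2: 402 + 338 + 234 = 974.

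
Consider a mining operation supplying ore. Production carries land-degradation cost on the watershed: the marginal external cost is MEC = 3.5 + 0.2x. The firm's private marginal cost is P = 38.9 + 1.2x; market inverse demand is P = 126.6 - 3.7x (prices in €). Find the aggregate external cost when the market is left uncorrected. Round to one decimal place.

€94.7

Market equilibrium (private): 38.9 + 1.2x = 126.6 - 3.7x → x_m = 17.8980.
Total external cost = ∫₀^{x_m} (3.5 + 0.2x) dx = 3.5×17.8980 + ½×0.2×17.8980² = 94.6768.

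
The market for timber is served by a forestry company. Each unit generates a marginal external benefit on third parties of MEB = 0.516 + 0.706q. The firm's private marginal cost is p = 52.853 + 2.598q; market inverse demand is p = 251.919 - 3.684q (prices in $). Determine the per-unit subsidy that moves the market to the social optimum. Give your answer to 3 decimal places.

Social marginal cost = private MC − MEB = 52.337 + 1.892q.
Set SMC = demand: 52.337 + 1.892q = 251.919 - 3.684q → q* = 35.7930.
The Pigouvian subsidy equals MEB at q*: 0.516 + 0.706×35.7930 = 25.7859.

subsidy = $25.786 per unit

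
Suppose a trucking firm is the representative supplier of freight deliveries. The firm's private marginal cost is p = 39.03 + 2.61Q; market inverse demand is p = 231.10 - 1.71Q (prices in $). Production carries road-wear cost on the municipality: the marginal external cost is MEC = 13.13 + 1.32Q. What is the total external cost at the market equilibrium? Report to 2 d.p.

Market equilibrium (private): 39.03 + 2.61Q = 231.10 - 1.71Q → Q_m = 44.4606.
Total external cost = ∫₀^{Q_m} (13.13 + 1.32Q) dQ = 13.13×44.4606 + ½×1.32×44.4606² = 1888.4193.

$1888.42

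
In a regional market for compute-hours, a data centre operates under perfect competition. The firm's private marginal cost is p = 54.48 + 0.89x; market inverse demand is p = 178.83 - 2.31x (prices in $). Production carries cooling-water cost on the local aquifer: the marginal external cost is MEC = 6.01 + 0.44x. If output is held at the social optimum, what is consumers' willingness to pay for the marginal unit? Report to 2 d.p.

P = $103.73

Social marginal cost = private MC + MEC = 60.49 + 1.33x.
Set SMC = demand: 60.49 + 1.33x = 178.83 - 2.31x → x* = 32.5110.
Consumer price on the demand curve at x*: 178.83 − 2.31×32.5110 = 103.7296.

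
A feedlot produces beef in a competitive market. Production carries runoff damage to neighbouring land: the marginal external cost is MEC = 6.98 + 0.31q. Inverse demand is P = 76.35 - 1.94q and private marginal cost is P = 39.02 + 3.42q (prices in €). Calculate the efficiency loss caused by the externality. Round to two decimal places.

Market equilibrium (private): 39.02 + 3.42q = 76.35 - 1.94q → q_m = 6.9646.
Social marginal cost = private MC + MEC = 46.00 + 3.73q.
Set SMC = demand: 46.00 + 3.73q = 76.35 - 1.94q → q* = 5.3527.
The loss is the area between SMC and demand from q* to q_m; with linear curves that's a triangle of height MEC(q_m).
DWL = ½ × 1.6119 × 9.1390 = 7.3656.

DWL = €7.37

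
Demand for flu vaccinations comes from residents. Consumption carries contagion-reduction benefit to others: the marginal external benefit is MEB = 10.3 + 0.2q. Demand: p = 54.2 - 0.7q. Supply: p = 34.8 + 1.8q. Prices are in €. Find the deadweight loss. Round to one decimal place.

DWL = €30.5

Market equilibrium (private): 34.8 + 1.8q = 54.2 - 0.7q → q_m = 7.7600.
Social marginal benefit = demand + MEB = 64.5 - 0.5q.
Set SMB = MC: 64.5 - 0.5q = 34.8 + 1.8q → q* = 12.9130.
Between q* and q_m the wedge SMB − MC runs linearly from 0 to MEB(q_m), so the loss is a triangle.
DWL = ½ × 5.1530 × 11.8520 = 30.5367.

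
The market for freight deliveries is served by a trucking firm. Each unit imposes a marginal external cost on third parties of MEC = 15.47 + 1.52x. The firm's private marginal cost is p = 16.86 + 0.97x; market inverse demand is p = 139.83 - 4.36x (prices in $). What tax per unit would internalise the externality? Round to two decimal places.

Social marginal cost = private MC + MEC = 32.33 + 2.49x.
Set SMC = demand: 32.33 + 2.49x = 139.83 - 4.36x → x* = 15.6934.
The Pigouvian tax equals MEC at x*: 15.47 + 1.52×15.6934 = 39.3240.

tax = $39.32 per unit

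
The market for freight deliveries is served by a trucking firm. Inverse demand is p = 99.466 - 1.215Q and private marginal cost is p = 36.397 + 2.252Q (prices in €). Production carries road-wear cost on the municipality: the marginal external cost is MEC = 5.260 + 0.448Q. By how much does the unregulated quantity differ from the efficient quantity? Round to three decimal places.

3.425 units

Market equilibrium (private): 36.397 + 2.252Q = 99.466 - 1.215Q → Q_m = 18.1912.
Social marginal cost = private MC + MEC = 41.657 + 2.700Q.
Set SMC = demand: 41.657 + 2.700Q = 99.466 - 1.215Q → Q* = 14.7660.
Gap = |18.1912 − 14.7660| = 3.4252.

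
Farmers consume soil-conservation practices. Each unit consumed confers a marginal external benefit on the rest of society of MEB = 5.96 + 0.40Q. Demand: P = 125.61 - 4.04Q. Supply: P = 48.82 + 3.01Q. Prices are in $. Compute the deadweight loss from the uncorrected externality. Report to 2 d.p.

Market equilibrium (private): 48.82 + 3.01Q = 125.61 - 4.04Q → Q_m = 10.8922.
Social marginal benefit = demand + MEB = 131.57 - 3.64Q.
Set SMB = MC: 131.57 - 3.64Q = 48.82 + 3.01Q → Q* = 12.4436.
The welfare-loss triangle has base |Q_m − Q*| and height MEB(Q_m) (the vertical gap between SMB and MC is zero at Q* and MEB at Q_m).
DWL = ½ × 1.5514 × 10.3169 = 8.0028.

DWL = $8.00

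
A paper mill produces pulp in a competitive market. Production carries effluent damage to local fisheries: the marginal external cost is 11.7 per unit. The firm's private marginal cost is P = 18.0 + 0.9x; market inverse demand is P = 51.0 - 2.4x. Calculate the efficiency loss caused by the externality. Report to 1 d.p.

Market equilibrium (private): 18.0 + 0.9x = 51.0 - 2.4x → x_m = 10.0000.
Social marginal cost = private MC + MEC = 29.7 + 0.9x.
Set SMC = demand: 29.7 + 0.9x = 51.0 - 2.4x → x* = 6.4545.
The welfare-loss triangle has base |x_m − x*| and height MEC(x_m) (the vertical gap between SMC and demand is zero at x* and MEC at x_m).
DWL = ½ × 3.5455 × 11.7000 = 20.7412.

DWL = 20.7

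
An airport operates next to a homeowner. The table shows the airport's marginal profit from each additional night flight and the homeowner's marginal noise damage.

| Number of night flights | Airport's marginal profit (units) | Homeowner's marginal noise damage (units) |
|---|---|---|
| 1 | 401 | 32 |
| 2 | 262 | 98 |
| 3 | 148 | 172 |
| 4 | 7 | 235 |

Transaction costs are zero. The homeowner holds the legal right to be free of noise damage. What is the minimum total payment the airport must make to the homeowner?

130

Efficient level: marginal profit ≥ marginal noise damage through level 2, so k* = 2.
With the homeowner holding the right, the airport must at least compensate total damage at k*: 32 + 98 = 130.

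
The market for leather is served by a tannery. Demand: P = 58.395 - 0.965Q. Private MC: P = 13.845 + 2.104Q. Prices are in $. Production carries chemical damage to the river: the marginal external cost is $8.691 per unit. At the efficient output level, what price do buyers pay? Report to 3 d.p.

P = $47.120

Social marginal cost = private MC + MEC = 22.536 + 2.104Q.
Set SMC = demand: 22.536 + 2.104Q = 58.395 - 0.965Q → Q* = 11.6843.
Consumer price on the demand curve at Q*: 58.395 − 0.965×11.6843 = 47.1197.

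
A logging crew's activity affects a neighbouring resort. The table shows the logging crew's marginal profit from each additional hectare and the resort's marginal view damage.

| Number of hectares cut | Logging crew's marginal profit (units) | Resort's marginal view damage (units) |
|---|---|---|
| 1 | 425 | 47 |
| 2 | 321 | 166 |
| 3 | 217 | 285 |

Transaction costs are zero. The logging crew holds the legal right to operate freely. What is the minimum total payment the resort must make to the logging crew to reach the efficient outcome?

Left alone the logging crew would choose level 3 (marginal profit stays positive).
Efficient level: k* = 2 (marginal profit ≥ marginal view damage through 2).
The resort must at least cover the logging crew's forgone profit from cutting 3→2: 217 = 217.

217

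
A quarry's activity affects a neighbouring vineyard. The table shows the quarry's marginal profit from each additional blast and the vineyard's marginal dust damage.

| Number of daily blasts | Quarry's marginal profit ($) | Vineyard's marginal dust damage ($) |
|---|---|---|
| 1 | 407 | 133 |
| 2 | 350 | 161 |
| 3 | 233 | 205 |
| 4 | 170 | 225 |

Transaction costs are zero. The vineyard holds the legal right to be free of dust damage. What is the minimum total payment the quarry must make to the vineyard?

Efficient level: marginal profit ≥ marginal dust damage through level 3, so k* = 3.
With the vineyard holding the right, the quarry must at least compensate total damage at k*: 133 + 161 + 205 = 499.

$499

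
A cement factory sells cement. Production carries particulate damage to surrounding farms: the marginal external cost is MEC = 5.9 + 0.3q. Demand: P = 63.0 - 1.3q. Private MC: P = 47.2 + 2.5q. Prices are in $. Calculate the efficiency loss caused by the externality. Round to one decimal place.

Market equilibrium (private): 47.2 + 2.5q = 63.0 - 1.3q → q_m = 4.1579.
Social marginal cost = private MC + MEC = 53.1 + 2.8q.
Set SMC = demand: 53.1 + 2.8q = 63.0 - 1.3q → q* = 2.4146.
Between q* and q_m the wedge SMC − demand runs linearly from 0 to MEC(q_m), so the loss is a triangle.
DWL = ½ × 1.7433 × 7.1474 = 6.2300.

DWL = $6.2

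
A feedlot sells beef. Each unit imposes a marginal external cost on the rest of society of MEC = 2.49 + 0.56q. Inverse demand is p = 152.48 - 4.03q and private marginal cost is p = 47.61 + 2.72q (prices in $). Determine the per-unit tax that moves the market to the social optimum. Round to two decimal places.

tax = $10.33 per unit

Social marginal cost = private MC + MEC = 50.10 + 3.28q.
Set SMC = demand: 50.10 + 3.28q = 152.48 - 4.03q → q* = 14.0055.
The Pigouvian tax equals MEC at q*: 2.49 + 0.56×14.0055 = 10.3331.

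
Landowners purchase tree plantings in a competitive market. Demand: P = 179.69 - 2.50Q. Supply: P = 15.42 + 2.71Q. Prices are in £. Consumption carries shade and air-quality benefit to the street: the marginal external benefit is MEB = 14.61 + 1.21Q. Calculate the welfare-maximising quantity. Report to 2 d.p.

Social marginal benefit = demand + MEB = 194.30 - 1.29Q.
Set SMB = MC: 194.30 - 1.29Q = 15.42 + 2.71Q → Q* = 44.7200.

Q* = 44.72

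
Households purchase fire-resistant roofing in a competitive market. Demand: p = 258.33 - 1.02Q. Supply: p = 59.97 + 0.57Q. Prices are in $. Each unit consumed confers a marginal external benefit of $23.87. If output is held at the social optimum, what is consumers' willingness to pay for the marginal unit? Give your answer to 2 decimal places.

P = $115.77

Social marginal benefit = demand + MEB = 282.20 - 1.02Q.
Set SMB = MC: 282.20 - 1.02Q = 59.97 + 0.57Q → Q* = 139.7673.
Consumer price on the demand curve at Q*: 258.33 − 1.02×139.7673 = 115.7674.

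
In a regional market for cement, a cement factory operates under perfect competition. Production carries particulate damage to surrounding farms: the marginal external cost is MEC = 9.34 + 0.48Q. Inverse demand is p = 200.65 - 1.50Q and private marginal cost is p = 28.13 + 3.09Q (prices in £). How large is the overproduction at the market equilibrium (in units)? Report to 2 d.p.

5.40 units

Market equilibrium (private): 28.13 + 3.09Q = 200.65 - 1.50Q → Q_m = 37.5861.
Social marginal cost = private MC + MEC = 37.47 + 3.57Q.
Set SMC = demand: 37.47 + 3.57Q = 200.65 - 1.50Q → Q* = 32.1854.
Gap = |37.5861 − 32.1854| = 5.4007.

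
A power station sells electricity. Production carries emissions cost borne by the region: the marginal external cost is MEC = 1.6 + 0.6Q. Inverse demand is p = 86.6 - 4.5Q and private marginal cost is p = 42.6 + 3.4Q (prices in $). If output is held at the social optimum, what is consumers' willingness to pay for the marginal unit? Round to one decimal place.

Social marginal cost = private MC + MEC = 44.2 + 4.0Q.
Set SMC = demand: 44.2 + 4.0Q = 86.6 - 4.5Q → Q* = 4.9882.
Consumer price on the demand curve at Q*: 86.6 − 4.5×4.9882 = 64.1531.

P = $64.2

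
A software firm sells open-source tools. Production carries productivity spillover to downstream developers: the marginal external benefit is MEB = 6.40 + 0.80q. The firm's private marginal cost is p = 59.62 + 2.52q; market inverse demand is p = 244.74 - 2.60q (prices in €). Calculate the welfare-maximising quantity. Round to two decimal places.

Social marginal cost = private MC − MEB = 53.22 + 1.72q.
Set SMC = demand: 53.22 + 1.72q = 244.74 - 2.60q → q* = 44.3333.

q* = 44.33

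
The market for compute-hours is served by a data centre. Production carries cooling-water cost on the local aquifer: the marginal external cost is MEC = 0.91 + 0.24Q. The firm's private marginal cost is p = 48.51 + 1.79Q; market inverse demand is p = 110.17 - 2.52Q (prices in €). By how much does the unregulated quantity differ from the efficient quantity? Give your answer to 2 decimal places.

0.95 units

Market equilibrium (private): 48.51 + 1.79Q = 110.17 - 2.52Q → Q_m = 14.3063.
Social marginal cost = private MC + MEC = 49.42 + 2.03Q.
Set SMC = demand: 49.42 + 2.03Q = 110.17 - 2.52Q → Q* = 13.3516.
Gap = |14.3063 − 13.3516| = 0.9547.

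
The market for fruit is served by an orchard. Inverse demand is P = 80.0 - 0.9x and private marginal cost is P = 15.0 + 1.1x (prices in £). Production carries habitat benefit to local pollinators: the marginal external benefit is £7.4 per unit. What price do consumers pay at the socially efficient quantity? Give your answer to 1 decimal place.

P = £47.4

Social marginal cost = private MC − MEB = 7.6 + 1.1x.
Set SMC = demand: 7.6 + 1.1x = 80.0 - 0.9x → x* = 36.2000.
Consumer price on the demand curve at x*: 80.0 − 0.9×36.2000 = 47.4200.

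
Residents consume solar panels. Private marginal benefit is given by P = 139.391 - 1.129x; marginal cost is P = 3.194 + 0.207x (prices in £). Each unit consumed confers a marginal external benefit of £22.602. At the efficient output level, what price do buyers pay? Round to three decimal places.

Social marginal benefit = demand + MEB = 161.993 - 1.129x.
Set SMB = MC: 161.993 - 1.129x = 3.194 + 0.207x → x* = 118.8615.
Consumer price on the demand curve at x*: 139.391 − 1.129×118.8615 = 5.1964.

P = £5.196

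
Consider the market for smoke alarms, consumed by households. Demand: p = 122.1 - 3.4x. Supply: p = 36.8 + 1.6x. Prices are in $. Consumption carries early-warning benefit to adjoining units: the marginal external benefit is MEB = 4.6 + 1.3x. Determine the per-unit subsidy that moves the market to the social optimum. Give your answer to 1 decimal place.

subsidy = $36.2 per unit

Social marginal benefit = demand + MEB = 126.7 - 2.1x.
Set SMB = MC: 126.7 - 2.1x = 36.8 + 1.6x → x* = 24.2973.
The Pigouvian subsidy equals MEB at x*: 4.6 + 1.3×24.2973 = 36.1865.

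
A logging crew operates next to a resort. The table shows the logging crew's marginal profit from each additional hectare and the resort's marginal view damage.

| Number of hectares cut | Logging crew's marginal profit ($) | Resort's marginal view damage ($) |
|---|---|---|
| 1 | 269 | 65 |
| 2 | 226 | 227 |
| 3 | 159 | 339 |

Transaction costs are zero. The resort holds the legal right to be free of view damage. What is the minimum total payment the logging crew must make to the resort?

Efficient level: marginal profit ≥ marginal view damage through level 1, so k* = 1.
With the resort holding the right, the logging crew must at least compensate total damage at k*: 65 = 65.

$65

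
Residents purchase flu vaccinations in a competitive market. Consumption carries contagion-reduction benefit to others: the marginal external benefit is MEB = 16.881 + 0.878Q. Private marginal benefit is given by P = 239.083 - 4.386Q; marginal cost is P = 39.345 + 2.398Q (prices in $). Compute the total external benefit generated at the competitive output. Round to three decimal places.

$877.571

Market equilibrium (private): 39.345 + 2.398Q = 239.083 - 4.386Q → Q_m = 29.4425.
Total external benefit = ∫₀^{Q_m} (16.881 + 0.878Q) dQ = 16.881×29.4425 + ½×0.878×29.4425² = 877.5707.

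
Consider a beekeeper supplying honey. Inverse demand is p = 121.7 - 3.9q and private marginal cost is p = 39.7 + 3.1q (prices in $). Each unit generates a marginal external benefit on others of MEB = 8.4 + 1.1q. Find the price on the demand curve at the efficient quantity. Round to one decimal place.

Social marginal cost = private MC − MEB = 31.3 + 2.0q.
Set SMC = demand: 31.3 + 2.0q = 121.7 - 3.9q → q* = 15.3220.
Consumer price on the demand curve at q*: 121.7 − 3.9×15.3220 = 61.9442.

P = $61.9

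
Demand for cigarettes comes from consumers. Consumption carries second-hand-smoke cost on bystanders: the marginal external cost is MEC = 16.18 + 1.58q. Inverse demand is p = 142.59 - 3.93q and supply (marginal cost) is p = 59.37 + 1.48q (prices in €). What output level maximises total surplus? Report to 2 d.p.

q* = 9.59

Social marginal benefit = demand − MEC = 126.41 - 5.51q.
Set SMB = MC: 126.41 - 5.51q = 59.37 + 1.48q → q* = 9.5908.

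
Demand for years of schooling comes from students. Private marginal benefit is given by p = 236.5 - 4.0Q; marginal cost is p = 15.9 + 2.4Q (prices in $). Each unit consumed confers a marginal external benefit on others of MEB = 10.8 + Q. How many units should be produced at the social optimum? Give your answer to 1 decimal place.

Q* = 42.9

Social marginal benefit = demand + MEB = 247.3 - 3.0Q.
Set SMB = MC: 247.3 - 3.0Q = 15.9 + 2.4Q → Q* = 42.8519.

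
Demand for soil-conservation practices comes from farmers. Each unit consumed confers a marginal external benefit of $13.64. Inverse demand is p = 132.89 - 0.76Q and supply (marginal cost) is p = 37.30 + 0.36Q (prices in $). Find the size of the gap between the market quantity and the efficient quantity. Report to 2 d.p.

12.18 units

Market equilibrium (private): 37.30 + 0.36Q = 132.89 - 0.76Q → Q_m = 85.3482.
Social marginal benefit = demand + MEB = 146.53 - 0.76Q.
Set SMB = MC: 146.53 - 0.76Q = 37.30 + 0.36Q → Q* = 97.5268.
Gap = |85.3482 − 97.5268| = 12.1786.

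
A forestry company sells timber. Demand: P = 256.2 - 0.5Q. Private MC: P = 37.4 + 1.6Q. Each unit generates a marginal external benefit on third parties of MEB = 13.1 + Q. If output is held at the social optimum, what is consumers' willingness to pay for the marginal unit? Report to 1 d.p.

P = 150.8

Social marginal cost = private MC − MEB = 24.3 + 0.6Q.
Set SMC = demand: 24.3 + 0.6Q = 256.2 - 0.5Q → Q* = 210.8182.
Consumer price on the demand curve at Q*: 256.2 − 0.5×210.8182 = 150.7909.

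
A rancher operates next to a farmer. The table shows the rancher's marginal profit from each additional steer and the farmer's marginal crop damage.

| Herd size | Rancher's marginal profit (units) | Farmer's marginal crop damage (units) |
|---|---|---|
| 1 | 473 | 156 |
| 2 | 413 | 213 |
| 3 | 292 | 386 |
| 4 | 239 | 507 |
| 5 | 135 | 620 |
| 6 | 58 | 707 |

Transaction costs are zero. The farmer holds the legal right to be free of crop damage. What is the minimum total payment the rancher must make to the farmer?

369

Efficient level: marginal profit ≥ marginal crop damage through level 2, so k* = 2.
With the farmer holding the right, the rancher must at least compensate total damage at k*: 156 + 213 = 369.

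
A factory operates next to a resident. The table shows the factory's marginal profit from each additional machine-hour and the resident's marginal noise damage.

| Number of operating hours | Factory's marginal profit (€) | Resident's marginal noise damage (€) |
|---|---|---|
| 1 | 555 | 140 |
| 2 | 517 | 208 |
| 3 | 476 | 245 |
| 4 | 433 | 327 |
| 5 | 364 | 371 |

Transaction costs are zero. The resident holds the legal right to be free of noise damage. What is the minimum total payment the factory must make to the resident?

Efficient level: marginal profit ≥ marginal noise damage through level 4, so k* = 4.
With the resident holding the right, the factory must at least compensate total damage at k*: 140 + 208 + 245 + 327 = 920.

€920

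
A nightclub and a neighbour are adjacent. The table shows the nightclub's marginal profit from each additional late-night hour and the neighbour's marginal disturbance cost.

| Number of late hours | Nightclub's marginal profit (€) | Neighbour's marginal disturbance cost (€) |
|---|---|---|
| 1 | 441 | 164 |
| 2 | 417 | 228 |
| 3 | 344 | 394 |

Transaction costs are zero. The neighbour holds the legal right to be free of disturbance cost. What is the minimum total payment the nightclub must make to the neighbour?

€392

Efficient level: marginal profit ≥ marginal disturbance cost through level 2, so k* = 2.
With the neighbour holding the right, the nightclub must at least compensate total damage at k*: 164 + 228 = 392.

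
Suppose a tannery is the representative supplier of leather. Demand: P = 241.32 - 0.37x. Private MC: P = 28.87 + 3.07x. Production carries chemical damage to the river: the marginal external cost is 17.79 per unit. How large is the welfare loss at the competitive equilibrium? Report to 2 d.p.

DWL = 46.00

Market equilibrium (private): 28.87 + 3.07x = 241.32 - 0.37x → x_m = 61.7587.
Social marginal cost = private MC + MEC = 46.66 + 3.07x.
Set SMC = demand: 46.66 + 3.07x = 241.32 - 0.37x → x* = 56.5872.
Between x* and x_m the wedge SMC − demand runs linearly from 0 to MEC(x_m), so the loss is a triangle.
DWL = ½ × 5.1715 × 17.7900 = 46.0005.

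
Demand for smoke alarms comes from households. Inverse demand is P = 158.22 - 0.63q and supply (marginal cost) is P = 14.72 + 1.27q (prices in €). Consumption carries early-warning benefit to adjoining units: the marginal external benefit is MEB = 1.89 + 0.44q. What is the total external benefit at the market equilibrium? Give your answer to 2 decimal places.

€1397.67

Market equilibrium (private): 14.72 + 1.27q = 158.22 - 0.63q → q_m = 75.5263.
Total external benefit = ∫₀^{q_m} (1.89 + 0.44q) dq = 1.89×75.5263 + ½×0.44×75.5263² = 1397.6735.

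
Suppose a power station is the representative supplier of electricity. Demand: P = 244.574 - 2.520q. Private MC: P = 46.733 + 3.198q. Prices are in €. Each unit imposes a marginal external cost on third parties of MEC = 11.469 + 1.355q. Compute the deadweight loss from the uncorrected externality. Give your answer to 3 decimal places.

DWL = €240.697

Market equilibrium (private): 46.733 + 3.198q = 244.574 - 2.520q → q_m = 34.5997.
Social marginal cost = private MC + MEC = 58.202 + 4.553q.
Set SMC = demand: 58.202 + 4.553q = 244.574 - 2.520q → q* = 26.3498.
Between q* and q_m the wedge SMC − demand runs linearly from 0 to MEC(q_m), so the loss is a triangle.
DWL = ½ × 8.2499 × 58.3516 = 240.6974.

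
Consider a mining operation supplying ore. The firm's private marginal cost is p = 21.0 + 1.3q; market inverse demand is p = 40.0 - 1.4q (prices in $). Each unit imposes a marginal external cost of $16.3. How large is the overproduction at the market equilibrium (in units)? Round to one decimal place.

6.0 units

Market equilibrium (private): 21.0 + 1.3q = 40.0 - 1.4q → q_m = 7.0370.
Social marginal cost = private MC + MEC = 37.3 + 1.3q.
Set SMC = demand: 37.3 + 1.3q = 40.0 - 1.4q → q* = 1.0000.
Gap = |7.0370 − 1.0000| = 6.0370.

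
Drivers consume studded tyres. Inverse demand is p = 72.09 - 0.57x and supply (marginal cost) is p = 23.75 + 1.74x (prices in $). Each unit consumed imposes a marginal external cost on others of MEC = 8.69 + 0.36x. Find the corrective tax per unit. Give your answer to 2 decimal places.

tax = $14.04 per unit

Social marginal benefit = demand − MEC = 63.40 - 0.93x.
Set SMB = MC: 63.40 - 0.93x = 23.75 + 1.74x → x* = 14.8502.
The Pigouvian tax equals MEC at x*: 8.69 + 0.36×14.8502 = 14.0361.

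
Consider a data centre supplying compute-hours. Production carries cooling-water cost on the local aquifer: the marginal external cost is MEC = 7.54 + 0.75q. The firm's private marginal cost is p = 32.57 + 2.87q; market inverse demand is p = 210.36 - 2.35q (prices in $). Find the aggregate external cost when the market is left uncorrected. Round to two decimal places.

Market equilibrium (private): 32.57 + 2.87q = 210.36 - 2.35q → q_m = 34.0594.
Total external cost = ∫₀^{q_m} (7.54 + 0.75q) dq = 7.54×34.0594 + ½×0.75×34.0594² = 691.8239.

$691.82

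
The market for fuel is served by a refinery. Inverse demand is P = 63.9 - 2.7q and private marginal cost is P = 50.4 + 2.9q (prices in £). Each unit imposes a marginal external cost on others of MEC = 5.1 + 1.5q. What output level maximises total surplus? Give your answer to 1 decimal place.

Social marginal cost = private MC + MEC = 55.5 + 4.4q.
Set SMC = demand: 55.5 + 4.4q = 63.9 - 2.7q → q* = 1.1831.

q* = 1.2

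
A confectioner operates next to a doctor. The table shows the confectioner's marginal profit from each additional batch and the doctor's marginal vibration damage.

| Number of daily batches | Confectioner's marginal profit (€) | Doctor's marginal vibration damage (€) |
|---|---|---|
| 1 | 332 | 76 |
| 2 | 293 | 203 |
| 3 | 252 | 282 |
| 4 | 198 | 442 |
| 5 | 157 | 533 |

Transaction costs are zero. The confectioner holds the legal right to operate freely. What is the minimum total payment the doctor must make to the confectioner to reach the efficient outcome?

€607

Left alone the confectioner would choose level 5 (marginal profit stays positive).
Efficient level: k* = 2 (marginal profit ≥ marginal vibration damage through 2).
The doctor must at least cover the confectioner's forgone profit from cutting 5→2: 252 + 198 + 157 = 607.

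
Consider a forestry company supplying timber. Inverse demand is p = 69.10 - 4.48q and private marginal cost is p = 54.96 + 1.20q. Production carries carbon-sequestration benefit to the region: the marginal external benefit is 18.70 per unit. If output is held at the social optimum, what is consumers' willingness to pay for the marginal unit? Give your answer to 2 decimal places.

P = 43.20

Social marginal cost = private MC − MEB = 36.26 + 1.20q.
Set SMC = demand: 36.26 + 1.20q = 69.10 - 4.48q → q* = 5.7817.
Consumer price on the demand curve at q*: 69.10 − 4.48×5.7817 = 43.1980.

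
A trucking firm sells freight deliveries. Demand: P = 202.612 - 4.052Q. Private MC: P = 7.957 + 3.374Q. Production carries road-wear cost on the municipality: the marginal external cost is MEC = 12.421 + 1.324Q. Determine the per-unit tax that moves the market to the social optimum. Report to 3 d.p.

Social marginal cost = private MC + MEC = 20.378 + 4.698Q.
Set SMC = demand: 20.378 + 4.698Q = 202.612 - 4.052Q → Q* = 20.8267.
The Pigouvian tax equals MEC at Q*: 12.421 + 1.324×20.8267 = 39.9956.

tax = 39.996 per unit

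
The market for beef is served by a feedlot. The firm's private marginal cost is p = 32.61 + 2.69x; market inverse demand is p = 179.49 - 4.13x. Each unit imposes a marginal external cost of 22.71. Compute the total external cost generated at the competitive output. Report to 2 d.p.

Market equilibrium (private): 32.61 + 2.69x = 179.49 - 4.13x → x_m = 21.5367.
Total external cost = MEC × x_m = 22.71 × 21.5367 = 489.0985.

489.10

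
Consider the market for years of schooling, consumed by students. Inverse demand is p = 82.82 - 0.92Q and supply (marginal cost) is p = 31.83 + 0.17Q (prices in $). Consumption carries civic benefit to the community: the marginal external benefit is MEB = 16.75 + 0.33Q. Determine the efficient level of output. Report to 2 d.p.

Social marginal benefit = demand + MEB = 99.57 - 0.59Q.
Set SMB = MC: 99.57 - 0.59Q = 31.83 + 0.17Q → Q* = 89.1316.

Q* = 89.13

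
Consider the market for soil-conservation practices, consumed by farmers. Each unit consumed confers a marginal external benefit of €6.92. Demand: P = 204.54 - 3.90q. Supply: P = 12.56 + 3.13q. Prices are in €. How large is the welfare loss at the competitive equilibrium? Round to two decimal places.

DWL = €3.41

Market equilibrium (private): 12.56 + 3.13q = 204.54 - 3.90q → q_m = 27.3087.
Social marginal benefit = demand + MEB = 211.46 - 3.90q.
Set SMB = MC: 211.46 - 3.90q = 12.56 + 3.13q → q* = 28.2930.
The welfare-loss triangle has base |q_m − q*| and height MEB(q_m) (the vertical gap between SMB and MC is zero at q* and MEB at q_m).
DWL = ½ × 0.9843 × 6.9200 = 3.4057.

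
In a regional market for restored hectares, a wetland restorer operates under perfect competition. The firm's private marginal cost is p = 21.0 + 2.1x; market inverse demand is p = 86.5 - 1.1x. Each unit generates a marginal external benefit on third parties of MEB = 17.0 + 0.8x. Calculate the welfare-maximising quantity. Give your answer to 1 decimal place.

Social marginal cost = private MC − MEB = 4.0 + 1.3x.
Set SMC = demand: 4.0 + 1.3x = 86.5 - 1.1x → x* = 34.3750.

x* = 34.4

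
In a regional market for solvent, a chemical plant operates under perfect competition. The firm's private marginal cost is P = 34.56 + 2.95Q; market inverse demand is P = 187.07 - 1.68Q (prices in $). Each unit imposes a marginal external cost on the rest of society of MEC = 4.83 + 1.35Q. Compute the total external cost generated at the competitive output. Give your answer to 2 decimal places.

$891.48

Market equilibrium (private): 34.56 + 2.95Q = 187.07 - 1.68Q → Q_m = 32.9395.
Total external cost = ∫₀^{Q_m} (4.83 + 1.35Q) dQ = 4.83×32.9395 + ½×1.35×32.9395² = 891.4800.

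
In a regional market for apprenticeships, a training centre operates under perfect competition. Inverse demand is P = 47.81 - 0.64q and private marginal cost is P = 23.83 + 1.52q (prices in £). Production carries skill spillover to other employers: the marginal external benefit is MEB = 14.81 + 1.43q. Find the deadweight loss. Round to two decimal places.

Market equilibrium (private): 23.83 + 1.52q = 47.81 - 0.64q → q_m = 11.1019.
Social marginal cost = private MC − MEB = 9.02 + 0.09q.
Set SMC = demand: 9.02 + 0.09q = 47.81 - 0.64q → q* = 53.1370.
The loss is the area between SMC and demand from q* to q_m; with linear curves that's a triangle of height MEB(q_m).
DWL = ½ × 42.0351 × 30.6856 = 644.9361.

DWL = £644.94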